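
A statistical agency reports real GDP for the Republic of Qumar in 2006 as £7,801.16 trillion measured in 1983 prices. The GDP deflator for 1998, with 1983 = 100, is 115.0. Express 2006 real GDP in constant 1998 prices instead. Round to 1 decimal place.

£8,971.3 trillion

Real GDP in 1998 prices = Real GDP in 1983 prices × (P_1998/P_1983) = 7801.16 × 1.150 = 8971.33.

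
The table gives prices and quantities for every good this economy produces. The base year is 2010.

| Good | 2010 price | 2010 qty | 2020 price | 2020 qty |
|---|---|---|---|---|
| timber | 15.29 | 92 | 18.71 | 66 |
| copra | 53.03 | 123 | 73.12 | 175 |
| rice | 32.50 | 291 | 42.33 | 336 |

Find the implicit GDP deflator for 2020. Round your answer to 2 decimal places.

133.21

Nominal GDP 2020 = 18.71·66 + 73.12·175 + 42.33·336 = 28253.74.
Real GDP 2020 (at 2010 prices) = 15.29·66 + 53.03·175 + 32.50·336 = 21209.39.
Deflator = Nominal/Real × 100 = 28253.74/21209.39 × 100 = 133.213.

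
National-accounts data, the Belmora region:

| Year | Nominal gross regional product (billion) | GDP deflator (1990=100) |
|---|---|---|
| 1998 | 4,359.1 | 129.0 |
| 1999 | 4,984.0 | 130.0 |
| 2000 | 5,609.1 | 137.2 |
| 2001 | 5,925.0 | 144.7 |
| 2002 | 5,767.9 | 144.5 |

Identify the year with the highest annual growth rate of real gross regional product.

1999: real = 4984.0/1.300 = 3833.85; growth vs 1998 (3379.15) = 13.46%.
2000: real = 5609.1/1.372 = 4088.27; growth vs 1999 (3833.85) = 6.64%.
2001: real = 5925.0/1.447 = 4094.68; growth vs 2000 (4088.27) = 0.16%.
2002: real = 5767.9/1.445 = 3991.63; growth vs 2001 (4094.68) = -2.52%.

1999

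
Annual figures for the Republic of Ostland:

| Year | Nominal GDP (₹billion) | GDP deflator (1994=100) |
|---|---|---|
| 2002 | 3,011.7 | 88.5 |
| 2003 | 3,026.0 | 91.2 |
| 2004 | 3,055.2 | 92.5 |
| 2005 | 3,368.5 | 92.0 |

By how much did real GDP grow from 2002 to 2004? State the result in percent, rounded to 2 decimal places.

Real GDP 2002 = 3011.7/0.885 = 3403.05.
Real GDP 2004 = 3055.2/0.925 = 3302.92.
Change = 3302.92/3403.05 − 1 = -0.0294.

-2.94%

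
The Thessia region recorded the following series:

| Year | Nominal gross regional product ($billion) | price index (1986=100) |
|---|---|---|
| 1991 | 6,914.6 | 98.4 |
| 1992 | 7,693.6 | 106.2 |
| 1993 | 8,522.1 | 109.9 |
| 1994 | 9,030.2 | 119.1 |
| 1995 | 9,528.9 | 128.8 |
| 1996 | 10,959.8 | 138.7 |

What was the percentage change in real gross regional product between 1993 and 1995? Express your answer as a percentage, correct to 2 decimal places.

-4.59%

Real gross regional product 1993 = 8522.1/1.099 = 7754.41.
Real gross regional product 1995 = 9528.9/1.288 = 7398.21.
Change = 7398.21/7754.41 − 1 = -0.0459.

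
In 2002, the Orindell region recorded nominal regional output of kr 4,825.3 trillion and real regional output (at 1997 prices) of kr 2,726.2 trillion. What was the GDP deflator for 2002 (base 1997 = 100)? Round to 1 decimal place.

177.0

GDP deflator = (Nominal / Real) × 100 = 4825.3 / 2726.2 × 100 = 177.00.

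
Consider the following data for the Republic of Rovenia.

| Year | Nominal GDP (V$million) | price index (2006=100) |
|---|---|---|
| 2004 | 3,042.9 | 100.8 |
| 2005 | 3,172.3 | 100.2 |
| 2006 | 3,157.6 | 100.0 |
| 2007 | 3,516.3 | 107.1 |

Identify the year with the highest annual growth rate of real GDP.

2005

2005: real = 3172.3/1.002 = 3165.97; growth vs 2004 (3018.75) = 4.88%.
2006: real = 3157.6/1.000 = 3157.60; growth vs 2005 (3165.97) = -0.26%.
2007: real = 3516.3/1.071 = 3283.19; growth vs 2006 (3157.60) = 3.98%.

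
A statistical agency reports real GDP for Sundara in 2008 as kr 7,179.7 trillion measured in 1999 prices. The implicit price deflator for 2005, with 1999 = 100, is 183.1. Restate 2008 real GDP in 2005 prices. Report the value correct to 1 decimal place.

kr 13,146.0 trillion

Real GDP in 2005 prices = Real GDP in 1999 prices × (P_2005/P_1999) = 7179.7 × 1.831 = 13146.03.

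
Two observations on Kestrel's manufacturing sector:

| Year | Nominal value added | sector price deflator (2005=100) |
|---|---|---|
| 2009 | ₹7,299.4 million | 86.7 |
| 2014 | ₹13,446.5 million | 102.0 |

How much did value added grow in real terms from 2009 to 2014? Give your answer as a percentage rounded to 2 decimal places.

Deflate each year: 2009 → 7299.4/0.867 = 8419.15; 2014 → 13446.5/1.020 = 13182.84.
So real value added changed by 13182.84/8419.15 − 1 = 0.5658, i.e. 56.58%.

56.58%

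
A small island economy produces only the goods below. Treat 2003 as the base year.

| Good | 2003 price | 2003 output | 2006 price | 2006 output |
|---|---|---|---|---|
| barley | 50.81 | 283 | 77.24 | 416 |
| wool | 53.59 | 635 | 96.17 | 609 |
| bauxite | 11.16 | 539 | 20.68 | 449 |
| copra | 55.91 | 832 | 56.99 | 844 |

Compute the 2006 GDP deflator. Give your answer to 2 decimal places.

Nominal GDP 2006 = 77.24·416 + 96.17·609 + 20.68·449 + 56.99·844 = 148084.25.
Real GDP 2006 (at 2003 prices) = 50.81·416 + 53.59·609 + 11.16·449 + 55.91·844 = 105972.15.
Deflator = Nominal/Real × 100 = 148084.25/105972.15 × 100 = 139.739.

139.74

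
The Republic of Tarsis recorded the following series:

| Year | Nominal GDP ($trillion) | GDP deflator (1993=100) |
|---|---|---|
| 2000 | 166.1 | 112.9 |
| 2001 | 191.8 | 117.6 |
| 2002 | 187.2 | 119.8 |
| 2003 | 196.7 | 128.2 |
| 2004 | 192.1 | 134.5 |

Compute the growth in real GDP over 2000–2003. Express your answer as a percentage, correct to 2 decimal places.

4.29%

Real GDP 2000 = 166.1/1.129 = 147.12.
Real GDP 2003 = 196.7/1.282 = 153.43.
Change = 153.43/147.12 − 1 = 0.0429.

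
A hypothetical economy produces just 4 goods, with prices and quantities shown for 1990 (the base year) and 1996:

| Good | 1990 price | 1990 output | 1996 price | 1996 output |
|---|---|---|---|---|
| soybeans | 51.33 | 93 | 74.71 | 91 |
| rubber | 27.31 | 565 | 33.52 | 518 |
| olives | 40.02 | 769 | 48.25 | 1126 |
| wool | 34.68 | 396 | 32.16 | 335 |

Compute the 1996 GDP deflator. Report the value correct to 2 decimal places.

118.24

Nominal GDP 1996 = 74.71·91 + 33.52·518 + 48.25·1126 + 32.16·335 = 89265.07.
Real GDP 1996 (at 1990 prices) = 51.33·91 + 27.31·518 + 40.02·1126 + 34.68·335 = 75497.93.
Deflator = Nominal/Real × 100 = 89265.07/75497.93 × 100 = 118.235.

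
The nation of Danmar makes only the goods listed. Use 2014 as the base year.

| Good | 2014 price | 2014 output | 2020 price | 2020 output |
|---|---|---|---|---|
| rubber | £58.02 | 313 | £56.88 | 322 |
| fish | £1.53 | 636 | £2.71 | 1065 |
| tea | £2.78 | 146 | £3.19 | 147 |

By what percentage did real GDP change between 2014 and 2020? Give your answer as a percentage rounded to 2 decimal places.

Real GDP 2014 = Nominal GDP 2014 = 58.02·313 + 1.53·636 + 2.78·146 = 19539.22.
Real GDP 2020 (at 2014 prices) = 58.02·322 + 1.53·1065 + 2.78·147 = 20720.55.
Real growth = 20720.55/19539.22 − 1 = 0.0605.

6.05%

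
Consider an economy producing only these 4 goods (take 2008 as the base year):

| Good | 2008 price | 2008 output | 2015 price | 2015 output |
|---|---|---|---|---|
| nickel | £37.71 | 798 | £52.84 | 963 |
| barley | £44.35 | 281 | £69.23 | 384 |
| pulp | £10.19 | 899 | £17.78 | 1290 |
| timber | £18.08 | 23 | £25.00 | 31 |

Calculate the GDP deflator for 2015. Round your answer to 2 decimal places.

Nominal GDP 2015 = 52.84·963 + 69.23·384 + 17.78·1290 + 25.00·31 = 101180.44.
Real GDP 2015 (at 2008 prices) = 37.71·963 + 44.35·384 + 10.19·1290 + 18.08·31 = 67050.71.
Deflator = Nominal/Real × 100 = 101180.44/67050.71 × 100 = 150.901.

150.90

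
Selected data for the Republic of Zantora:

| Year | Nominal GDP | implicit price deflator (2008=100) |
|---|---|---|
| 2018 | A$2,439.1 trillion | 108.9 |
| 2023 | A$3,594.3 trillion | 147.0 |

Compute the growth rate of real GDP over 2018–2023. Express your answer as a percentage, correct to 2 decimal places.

Deflate each year: 2018 → 2439.1/1.089 = 2239.76; 2023 → 3594.3/1.470 = 2445.10.
So real GDP changed by 2445.10/2239.76 − 1 = 0.0917, i.e. 9.17%.

9.17%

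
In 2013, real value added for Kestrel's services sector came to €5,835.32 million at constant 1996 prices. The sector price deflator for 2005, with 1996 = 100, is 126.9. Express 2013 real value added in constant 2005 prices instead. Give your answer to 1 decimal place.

Real value added in 2005 prices = Real value added in 1996 prices × (P_2005/P_1996) = 5835.32 × 1.269 = 7405.02.

€7,405.0 million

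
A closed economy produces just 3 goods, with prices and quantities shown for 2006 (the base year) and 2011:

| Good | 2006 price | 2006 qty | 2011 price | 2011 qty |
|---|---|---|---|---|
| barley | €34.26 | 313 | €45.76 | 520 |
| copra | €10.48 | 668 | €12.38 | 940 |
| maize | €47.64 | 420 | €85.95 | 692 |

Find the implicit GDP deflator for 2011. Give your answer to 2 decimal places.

156.53

Nominal GDP 2011 = 45.76·520 + 12.38·940 + 85.95·692 = 94909.80.
Real GDP 2011 (at 2006 prices) = 34.26·520 + 10.48·940 + 47.64·692 = 60633.28.
Deflator = Nominal/Real × 100 = 94909.80/60633.28 × 100 = 156.531.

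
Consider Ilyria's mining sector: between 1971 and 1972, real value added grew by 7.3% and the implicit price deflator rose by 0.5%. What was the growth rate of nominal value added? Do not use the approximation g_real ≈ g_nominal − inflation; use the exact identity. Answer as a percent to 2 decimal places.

(1 + g_nom) = (1 + g_real)(1 + π) = 1.0730 × 1.0050 = 1.07837.

7.84%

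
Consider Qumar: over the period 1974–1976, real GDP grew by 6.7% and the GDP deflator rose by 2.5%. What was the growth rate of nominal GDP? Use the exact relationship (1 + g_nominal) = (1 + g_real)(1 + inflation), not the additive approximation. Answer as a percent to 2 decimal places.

(1 + g_nom) = (1 + g_real)(1 + π) = 1.0670 × 1.0250 = 1.09368.

9.37%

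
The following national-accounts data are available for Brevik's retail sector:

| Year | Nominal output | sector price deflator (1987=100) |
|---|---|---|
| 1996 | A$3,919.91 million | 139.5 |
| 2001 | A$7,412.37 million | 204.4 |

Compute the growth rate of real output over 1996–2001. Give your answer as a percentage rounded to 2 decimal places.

29.05%

Deflate each year: 1996 → 3919.91/1.395 = 2809.97; 2001 → 7412.37/2.044 = 3626.40.
So real output changed by 3626.40/2809.97 − 1 = 0.2905, i.e. 29.05%.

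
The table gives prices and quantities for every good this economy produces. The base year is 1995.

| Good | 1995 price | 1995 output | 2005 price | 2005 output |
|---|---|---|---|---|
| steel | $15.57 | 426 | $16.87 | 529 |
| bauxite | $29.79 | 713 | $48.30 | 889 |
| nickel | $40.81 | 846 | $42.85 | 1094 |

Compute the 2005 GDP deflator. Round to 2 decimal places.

124.41

Nominal GDP 2005 = 16.87·529 + 48.30·889 + 42.85·1094 = 98740.83.
Real GDP 2005 (at 1995 prices) = 15.57·529 + 29.79·889 + 40.81·1094 = 79365.98.
Deflator = Nominal/Real × 100 = 98740.83/79365.98 × 100 = 124.412.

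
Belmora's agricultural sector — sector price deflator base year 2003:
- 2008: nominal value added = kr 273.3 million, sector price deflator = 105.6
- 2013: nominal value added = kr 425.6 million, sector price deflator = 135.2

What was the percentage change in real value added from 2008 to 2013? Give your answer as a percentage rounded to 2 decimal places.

Deflate each year: 2008 → 273.3/1.056 = 258.81; 2013 → 425.6/1.352 = 314.79.
So real value added changed by 314.79/258.81 − 1 = 0.2163, i.e. 21.63%.

21.63%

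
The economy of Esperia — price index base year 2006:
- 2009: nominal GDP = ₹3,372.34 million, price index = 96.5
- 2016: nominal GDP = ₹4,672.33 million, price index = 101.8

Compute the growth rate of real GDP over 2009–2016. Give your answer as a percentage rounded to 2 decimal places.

Deflate each year: 2009 → 3372.34/0.965 = 3494.65; 2016 → 4672.33/1.018 = 4589.72.
So real GDP changed by 4589.72/3494.65 − 1 = 0.3134, i.e. 31.34%.

31.34%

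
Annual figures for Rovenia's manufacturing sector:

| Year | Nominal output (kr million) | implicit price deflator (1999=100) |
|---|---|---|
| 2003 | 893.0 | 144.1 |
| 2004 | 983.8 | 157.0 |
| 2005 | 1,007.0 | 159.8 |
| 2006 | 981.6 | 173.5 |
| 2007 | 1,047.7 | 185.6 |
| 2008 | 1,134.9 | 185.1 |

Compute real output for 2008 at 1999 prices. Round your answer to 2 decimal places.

kr 613.13 million

Real output 2008 = 1134.9 / 1.851 = 613.13.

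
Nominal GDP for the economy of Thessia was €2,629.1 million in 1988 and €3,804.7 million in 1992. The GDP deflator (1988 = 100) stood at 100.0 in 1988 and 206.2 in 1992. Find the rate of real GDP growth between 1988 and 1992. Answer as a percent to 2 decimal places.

Deflate each year: 1988 → 2629.1/1.000 = 2629.10; 1992 → 3804.7/2.062 = 1845.15.
So real GDP changed by 1845.15/2629.10 − 1 = -0.2982, i.e. -29.82%.

-29.82%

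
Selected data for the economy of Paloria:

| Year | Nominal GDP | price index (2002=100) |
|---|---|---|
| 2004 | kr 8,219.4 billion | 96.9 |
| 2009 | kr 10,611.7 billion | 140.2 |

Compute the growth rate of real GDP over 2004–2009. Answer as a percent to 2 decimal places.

Deflate each year: 2004 → 8219.4/0.969 = 8482.35; 2009 → 10611.7/1.402 = 7568.97.
So real GDP changed by 7568.97/8482.35 − 1 = -0.1077, i.e. -10.77%.

-10.77%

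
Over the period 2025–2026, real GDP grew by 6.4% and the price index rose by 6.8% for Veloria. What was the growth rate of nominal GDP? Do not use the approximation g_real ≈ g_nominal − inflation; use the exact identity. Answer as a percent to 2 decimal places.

(1 + g_nom) = (1 + g_real)(1 + π) = 1.0640 × 1.0680 = 1.13635.

13.64%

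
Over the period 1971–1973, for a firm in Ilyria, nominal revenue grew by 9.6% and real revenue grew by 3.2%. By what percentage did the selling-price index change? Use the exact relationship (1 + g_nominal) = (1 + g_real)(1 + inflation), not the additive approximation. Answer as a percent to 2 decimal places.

6.20%

(1 + g_nom) = (1 + g_real)(1 + π), so π = 1.0960 / 1.0320 − 1 = 0.06202.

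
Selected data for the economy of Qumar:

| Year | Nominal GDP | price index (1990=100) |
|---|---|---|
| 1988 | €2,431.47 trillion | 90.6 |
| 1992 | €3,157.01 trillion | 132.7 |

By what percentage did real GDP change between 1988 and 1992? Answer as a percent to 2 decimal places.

Real GDP 1988 = 2431.47 / 0.906 = 2683.74.
Real GDP 1992 = 3157.01 / 1.327 = 2379.06.
Real growth = 2379.06 / 2683.74 − 1 = -0.1135.

-11.35%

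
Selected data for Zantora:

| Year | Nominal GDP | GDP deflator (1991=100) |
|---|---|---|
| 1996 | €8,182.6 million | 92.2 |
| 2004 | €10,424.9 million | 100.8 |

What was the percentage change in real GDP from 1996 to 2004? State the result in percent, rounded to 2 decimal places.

Deflate each year: 1996 → 8182.6/0.922 = 8874.84; 2004 → 10424.9/1.008 = 10342.16.
So real GDP changed by 10342.16/8874.84 − 1 = 0.1653, i.e. 16.53%.

16.53%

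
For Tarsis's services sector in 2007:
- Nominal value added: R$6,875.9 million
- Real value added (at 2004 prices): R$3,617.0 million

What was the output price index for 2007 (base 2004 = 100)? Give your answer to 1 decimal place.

190.1

output price index = (Nominal / Real) × 100 = 6875.9 / 3617.0 × 100 = 190.10.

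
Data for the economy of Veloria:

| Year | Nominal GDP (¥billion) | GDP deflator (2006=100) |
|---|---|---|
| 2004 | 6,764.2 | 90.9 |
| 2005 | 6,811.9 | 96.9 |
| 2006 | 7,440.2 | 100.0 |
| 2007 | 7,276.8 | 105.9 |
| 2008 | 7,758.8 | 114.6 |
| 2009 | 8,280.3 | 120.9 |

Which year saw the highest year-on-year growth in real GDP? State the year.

2005: real = 6811.9/0.969 = 7029.82; growth vs 2004 (7441.36) = -5.53%.
2006: real = 7440.2/1.000 = 7440.20; growth vs 2005 (7029.82) = 5.84%.
2007: real = 7276.8/1.059 = 6871.39; growth vs 2006 (7440.20) = -7.65%.
2008: real = 7758.8/1.146 = 6770.33; growth vs 2007 (6871.39) = -1.47%.
2009: real = 8280.3/1.209 = 6848.88; growth vs 2008 (6770.33) = 1.16%.

2006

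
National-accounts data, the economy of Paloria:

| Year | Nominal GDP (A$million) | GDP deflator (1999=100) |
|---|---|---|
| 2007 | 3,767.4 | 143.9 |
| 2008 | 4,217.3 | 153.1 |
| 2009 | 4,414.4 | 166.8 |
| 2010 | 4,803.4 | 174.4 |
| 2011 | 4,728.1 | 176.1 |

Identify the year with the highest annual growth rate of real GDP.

2008: real = 4217.3/1.531 = 2754.60; growth vs 2007 (2618.07) = 5.21%.
2009: real = 4414.4/1.668 = 2646.52; growth vs 2008 (2754.60) = -3.92%.
2010: real = 4803.4/1.744 = 2754.24; growth vs 2009 (2646.52) = 4.07%.
2011: real = 4728.1/1.761 = 2684.89; growth vs 2010 (2754.24) = -2.52%.

2008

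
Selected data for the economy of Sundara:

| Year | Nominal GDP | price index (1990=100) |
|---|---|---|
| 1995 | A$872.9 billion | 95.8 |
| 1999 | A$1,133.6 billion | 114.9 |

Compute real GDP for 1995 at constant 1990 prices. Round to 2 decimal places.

A$911.17 billion

Real GDP = Nominal / (price index/100) = 872.9 / 0.958 = 911.17.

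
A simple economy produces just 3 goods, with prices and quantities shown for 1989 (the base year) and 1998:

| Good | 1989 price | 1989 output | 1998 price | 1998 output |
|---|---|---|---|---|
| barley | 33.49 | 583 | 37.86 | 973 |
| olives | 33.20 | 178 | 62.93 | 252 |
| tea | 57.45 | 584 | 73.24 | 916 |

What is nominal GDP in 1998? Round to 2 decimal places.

Nominal GDP 1998 = Σ (p_1998 × q_1998) = 37.86·973 + 62.93·252 + 73.24·916 = 119783.98.

119783.98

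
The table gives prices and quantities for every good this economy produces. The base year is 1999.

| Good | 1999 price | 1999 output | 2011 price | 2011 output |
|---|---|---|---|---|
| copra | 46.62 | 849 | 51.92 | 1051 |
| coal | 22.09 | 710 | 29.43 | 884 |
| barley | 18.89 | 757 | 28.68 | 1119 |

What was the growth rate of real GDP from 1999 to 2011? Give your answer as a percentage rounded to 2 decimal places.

28.89%

Real GDP 1999 = Nominal GDP 1999 = 46.62·849 + 22.09·710 + 18.89·757 = 69564.01.
Real GDP 2011 (at 1999 prices) = 46.62·1051 + 22.09·884 + 18.89·1119 = 89663.09.
Real growth = 89663.09/69564.01 − 1 = 0.2889.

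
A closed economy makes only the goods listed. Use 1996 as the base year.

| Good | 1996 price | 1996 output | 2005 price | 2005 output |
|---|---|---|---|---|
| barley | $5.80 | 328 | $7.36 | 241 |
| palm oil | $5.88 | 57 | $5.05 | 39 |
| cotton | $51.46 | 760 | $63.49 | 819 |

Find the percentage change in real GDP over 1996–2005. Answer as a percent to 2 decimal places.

Real GDP 1996 = Nominal GDP 1996 = 5.80·328 + 5.88·57 + 51.46·760 = 41347.16.
Real GDP 2005 (at 1996 prices) = 5.80·241 + 5.88·39 + 51.46·819 = 43772.86.
Real growth = 43772.86/41347.16 − 1 = 0.0587.

5.87%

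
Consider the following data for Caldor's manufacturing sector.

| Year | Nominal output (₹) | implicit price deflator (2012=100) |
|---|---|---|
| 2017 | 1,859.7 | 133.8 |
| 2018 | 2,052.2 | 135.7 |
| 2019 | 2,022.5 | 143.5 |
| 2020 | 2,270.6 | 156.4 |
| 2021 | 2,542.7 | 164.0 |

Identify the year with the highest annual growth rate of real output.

2018

2018: real = 2052.2/1.357 = 1512.31; growth vs 2017 (1389.91) = 8.81%.
2019: real = 2022.5/1.435 = 1409.41; growth vs 2018 (1512.31) = -6.80%.
2020: real = 2270.6/1.564 = 1451.79; growth vs 2019 (1409.41) = 3.01%.
2021: real = 2542.7/1.640 = 1550.43; growth vs 2020 (1451.79) = 6.79%.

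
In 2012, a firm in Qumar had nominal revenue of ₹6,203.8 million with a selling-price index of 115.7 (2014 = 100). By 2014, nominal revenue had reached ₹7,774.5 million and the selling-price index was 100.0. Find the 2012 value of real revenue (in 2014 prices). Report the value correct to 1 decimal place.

Real revenue = Nominal / (selling-price index/100) = 6203.8 / 1.157 = 5361.97.

₹5,362.0 million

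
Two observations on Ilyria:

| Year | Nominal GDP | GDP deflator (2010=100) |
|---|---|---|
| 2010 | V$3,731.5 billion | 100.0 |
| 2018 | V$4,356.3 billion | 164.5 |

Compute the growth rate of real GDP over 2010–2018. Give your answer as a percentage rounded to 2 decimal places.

-29.03%

Real GDP 2010 = 3731.5 / 1.000 = 3731.50.
Real GDP 2018 = 4356.3 / 1.645 = 2648.21.
Real growth = 2648.21 / 3731.50 − 1 = -0.2903.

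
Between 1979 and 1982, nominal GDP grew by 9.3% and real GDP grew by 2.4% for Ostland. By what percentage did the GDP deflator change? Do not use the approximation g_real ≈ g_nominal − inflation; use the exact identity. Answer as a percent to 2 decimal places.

6.74%

(1 + g_nom) = (1 + g_real)(1 + π), so π = 1.0930 / 1.0240 − 1 = 0.06738.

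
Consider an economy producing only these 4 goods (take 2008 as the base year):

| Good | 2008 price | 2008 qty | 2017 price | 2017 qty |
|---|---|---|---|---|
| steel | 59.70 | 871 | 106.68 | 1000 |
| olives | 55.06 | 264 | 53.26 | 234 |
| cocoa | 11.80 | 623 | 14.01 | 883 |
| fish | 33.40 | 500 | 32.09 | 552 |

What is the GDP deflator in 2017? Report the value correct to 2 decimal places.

Nominal GDP 2017 = 106.68·1000 + 53.26·234 + 14.01·883 + 32.09·552 = 149227.35.
Real GDP 2017 (at 2008 prices) = 59.70·1000 + 55.06·234 + 11.80·883 + 33.40·552 = 101440.24.
Deflator = Nominal/Real × 100 = 149227.35/101440.24 × 100 = 147.109.

147.11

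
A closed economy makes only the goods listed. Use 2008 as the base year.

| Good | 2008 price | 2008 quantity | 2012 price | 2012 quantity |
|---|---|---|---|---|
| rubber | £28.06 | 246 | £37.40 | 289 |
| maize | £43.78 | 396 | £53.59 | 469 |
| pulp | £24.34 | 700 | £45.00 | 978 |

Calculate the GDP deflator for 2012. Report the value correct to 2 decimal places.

152.44

Nominal GDP 2012 = 37.40·289 + 53.59·469 + 45.00·978 = 79952.31.
Real GDP 2012 (at 2008 prices) = 28.06·289 + 43.78·469 + 24.34·978 = 52446.68.
Deflator = Nominal/Real × 100 = 79952.31/52446.68 × 100 = 152.445.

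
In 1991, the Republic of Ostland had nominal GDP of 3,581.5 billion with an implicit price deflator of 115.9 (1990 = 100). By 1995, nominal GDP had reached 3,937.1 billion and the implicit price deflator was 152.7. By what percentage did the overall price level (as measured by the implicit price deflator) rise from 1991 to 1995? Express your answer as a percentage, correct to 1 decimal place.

31.8%

Price-level change = 152.7 / 115.9 − 1 = 0.3175.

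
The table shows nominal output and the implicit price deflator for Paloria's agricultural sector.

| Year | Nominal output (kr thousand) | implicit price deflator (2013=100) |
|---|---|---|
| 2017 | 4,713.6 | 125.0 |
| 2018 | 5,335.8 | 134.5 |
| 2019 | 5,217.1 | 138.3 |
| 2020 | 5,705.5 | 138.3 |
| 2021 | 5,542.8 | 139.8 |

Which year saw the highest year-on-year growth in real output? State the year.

2018: real = 5335.8/1.345 = 3967.14; growth vs 2017 (3770.88) = 5.20%.
2019: real = 5217.1/1.383 = 3772.31; growth vs 2018 (3967.14) = -4.91%.
2020: real = 5705.5/1.383 = 4125.45; growth vs 2019 (3772.31) = 9.36%.
2021: real = 5542.8/1.398 = 3964.81; growth vs 2020 (4125.45) = -3.89%.

2020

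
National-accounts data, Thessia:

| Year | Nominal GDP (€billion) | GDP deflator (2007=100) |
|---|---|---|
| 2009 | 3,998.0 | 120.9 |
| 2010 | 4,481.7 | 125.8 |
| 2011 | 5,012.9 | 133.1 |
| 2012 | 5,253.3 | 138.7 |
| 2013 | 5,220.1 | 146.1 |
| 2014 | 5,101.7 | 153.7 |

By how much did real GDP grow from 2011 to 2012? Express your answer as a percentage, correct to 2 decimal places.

0.56%

Real GDP 2011 = 5012.9/1.331 = 3766.27.
Real GDP 2012 = 5253.3/1.387 = 3787.53.
Change = 3787.53/3766.27 − 1 = 0.0056.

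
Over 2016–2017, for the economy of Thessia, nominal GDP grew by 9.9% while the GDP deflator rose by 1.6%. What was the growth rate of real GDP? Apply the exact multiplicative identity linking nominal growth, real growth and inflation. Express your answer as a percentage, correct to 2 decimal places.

(1 + g_nom) = (1 + g_real)(1 + π), so g_real = 1.0990 / 1.0160 − 1 = 0.08169.

8.17%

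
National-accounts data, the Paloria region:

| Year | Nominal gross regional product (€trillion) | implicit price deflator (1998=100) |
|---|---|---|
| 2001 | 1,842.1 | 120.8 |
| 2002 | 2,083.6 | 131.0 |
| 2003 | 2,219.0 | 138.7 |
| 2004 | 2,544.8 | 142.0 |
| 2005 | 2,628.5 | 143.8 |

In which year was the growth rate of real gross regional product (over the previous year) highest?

2004

2002: real = 2083.6/1.310 = 1590.53; growth vs 2001 (1524.92) = 4.30%.
2003: real = 2219.0/1.387 = 1599.86; growth vs 2002 (1590.53) = 0.59%.
2004: real = 2544.8/1.420 = 1792.11; growth vs 2003 (1599.86) = 12.02%.
2005: real = 2628.5/1.438 = 1827.89; growth vs 2004 (1792.11) = 2.00%.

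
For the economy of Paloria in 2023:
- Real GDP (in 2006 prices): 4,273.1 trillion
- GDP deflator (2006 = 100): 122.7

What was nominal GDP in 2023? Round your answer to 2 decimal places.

Nominal GDP = Real × (GDP deflator/100) = 4273.1 × 1.227 = 5243.09.

5,243.09 trillion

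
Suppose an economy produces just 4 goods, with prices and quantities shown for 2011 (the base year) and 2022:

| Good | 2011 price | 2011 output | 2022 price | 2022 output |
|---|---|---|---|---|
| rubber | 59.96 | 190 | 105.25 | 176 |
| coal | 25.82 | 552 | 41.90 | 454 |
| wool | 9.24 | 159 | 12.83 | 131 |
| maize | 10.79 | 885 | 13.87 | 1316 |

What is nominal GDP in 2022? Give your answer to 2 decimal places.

Nominal GDP 2022 = Σ (p_2022 × q_2022) = 105.25·176 + 41.90·454 + 12.83·131 + 13.87·1316 = 57480.25.

57480.25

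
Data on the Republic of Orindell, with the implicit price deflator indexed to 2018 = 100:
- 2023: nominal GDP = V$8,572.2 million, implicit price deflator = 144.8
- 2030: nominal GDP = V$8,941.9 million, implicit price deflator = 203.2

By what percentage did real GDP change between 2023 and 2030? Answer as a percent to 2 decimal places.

Deflate each year: 2023 → 8572.2/1.448 = 5920.03; 2030 → 8941.9/2.032 = 4400.54.
So real GDP changed by 4400.54/5920.03 − 1 = -0.2567, i.e. -25.67%.

-25.67%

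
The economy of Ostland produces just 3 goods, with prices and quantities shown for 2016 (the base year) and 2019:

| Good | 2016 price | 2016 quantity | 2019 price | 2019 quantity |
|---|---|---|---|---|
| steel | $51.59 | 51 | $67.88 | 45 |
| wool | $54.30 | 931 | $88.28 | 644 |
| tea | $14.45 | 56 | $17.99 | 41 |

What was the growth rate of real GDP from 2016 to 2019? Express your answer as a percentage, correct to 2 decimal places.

-29.84%

Real GDP 2016 = Nominal GDP 2016 = 51.59·51 + 54.30·931 + 14.45·56 = 53993.59.
Real GDP 2019 (at 2016 prices) = 51.59·45 + 54.30·644 + 14.45·41 = 37883.20.
Real growth = 37883.20/53993.59 − 1 = -0.2984.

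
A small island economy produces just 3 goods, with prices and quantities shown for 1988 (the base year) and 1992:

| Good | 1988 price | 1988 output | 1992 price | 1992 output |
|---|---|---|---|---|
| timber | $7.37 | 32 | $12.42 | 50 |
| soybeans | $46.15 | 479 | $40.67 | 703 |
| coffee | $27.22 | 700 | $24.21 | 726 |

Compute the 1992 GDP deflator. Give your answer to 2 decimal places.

Nominal GDP 1992 = 12.42·50 + 40.67·703 + 24.21·726 = 46788.47.
Real GDP 1992 (at 1988 prices) = 7.37·50 + 46.15·703 + 27.22·726 = 52573.67.
Deflator = Nominal/Real × 100 = 46788.47/52573.67 × 100 = 88.996.

89.00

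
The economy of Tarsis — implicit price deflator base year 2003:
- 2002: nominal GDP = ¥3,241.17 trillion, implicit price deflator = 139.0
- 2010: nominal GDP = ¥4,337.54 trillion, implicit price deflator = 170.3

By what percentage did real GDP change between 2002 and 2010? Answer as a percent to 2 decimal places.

9.23%

Real GDP 2002 = 3241.17 / 1.390 = 2331.78.
Real GDP 2010 = 4337.54 / 1.703 = 2547.00.
Real growth = 2547.00 / 2331.78 − 1 = 0.0923.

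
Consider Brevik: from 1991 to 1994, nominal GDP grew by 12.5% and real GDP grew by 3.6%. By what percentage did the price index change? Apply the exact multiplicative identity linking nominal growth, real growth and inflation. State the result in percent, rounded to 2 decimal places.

(1 + g_nom) = (1 + g_real)(1 + π), so π = 1.1250 / 1.0360 − 1 = 0.08591.

8.59%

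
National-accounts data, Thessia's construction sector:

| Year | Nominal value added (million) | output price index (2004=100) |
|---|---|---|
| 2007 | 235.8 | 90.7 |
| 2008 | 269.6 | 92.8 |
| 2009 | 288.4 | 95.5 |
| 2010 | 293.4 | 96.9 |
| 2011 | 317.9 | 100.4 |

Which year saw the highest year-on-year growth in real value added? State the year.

2008

2008: real = 269.6/0.928 = 290.52; growth vs 2007 (259.98) = 11.75%.
2009: real = 288.4/0.955 = 301.99; growth vs 2008 (290.52) = 3.95%.
2010: real = 293.4/0.969 = 302.79; growth vs 2009 (301.99) = 0.26%.
2011: real = 317.9/1.004 = 316.63; growth vs 2010 (302.79) = 4.57%.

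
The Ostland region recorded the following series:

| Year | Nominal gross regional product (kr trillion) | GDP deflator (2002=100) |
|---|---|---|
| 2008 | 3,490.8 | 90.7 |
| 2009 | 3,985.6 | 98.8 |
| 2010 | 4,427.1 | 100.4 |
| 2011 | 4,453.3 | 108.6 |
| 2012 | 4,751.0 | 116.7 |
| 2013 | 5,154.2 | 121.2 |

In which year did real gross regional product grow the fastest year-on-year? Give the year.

2009: real = 3985.6/0.988 = 4034.01; growth vs 2008 (3848.73) = 4.81%.
2010: real = 4427.1/1.004 = 4409.46; growth vs 2009 (4034.01) = 9.31%.
2011: real = 4453.3/1.086 = 4100.64; growth vs 2010 (4409.46) = -7.00%.
2012: real = 4751.0/1.167 = 4071.12; growth vs 2011 (4100.64) = -0.72%.
2013: real = 5154.2/1.212 = 4252.64; growth vs 2012 (4071.12) = 4.46%.

2010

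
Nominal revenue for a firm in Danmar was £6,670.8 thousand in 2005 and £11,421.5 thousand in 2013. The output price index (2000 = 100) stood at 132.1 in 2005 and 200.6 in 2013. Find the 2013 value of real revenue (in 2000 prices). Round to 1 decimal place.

£5,693.7 thousand

Real revenue = Nominal / (output price index/100) = 11421.5 / 2.006 = 5693.67.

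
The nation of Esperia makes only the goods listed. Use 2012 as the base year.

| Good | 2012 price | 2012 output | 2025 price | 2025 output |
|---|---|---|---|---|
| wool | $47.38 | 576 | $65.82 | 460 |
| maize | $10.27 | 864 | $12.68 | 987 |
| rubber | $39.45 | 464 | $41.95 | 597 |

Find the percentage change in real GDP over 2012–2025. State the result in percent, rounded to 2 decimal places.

1.86%

Real GDP 2012 = Nominal GDP 2012 = 47.38·576 + 10.27·864 + 39.45·464 = 54468.96.
Real GDP 2025 (at 2012 prices) = 47.38·460 + 10.27·987 + 39.45·597 = 55482.94.
Real growth = 55482.94/54468.96 − 1 = 0.0186.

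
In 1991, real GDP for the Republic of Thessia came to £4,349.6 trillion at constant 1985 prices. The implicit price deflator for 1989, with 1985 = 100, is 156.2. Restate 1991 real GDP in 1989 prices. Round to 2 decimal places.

£6,794.08 trillion

Real GDP in 1989 prices = Real GDP in 1985 prices × (P_1989/P_1985) = 4349.6 × 1.562 = 6794.08.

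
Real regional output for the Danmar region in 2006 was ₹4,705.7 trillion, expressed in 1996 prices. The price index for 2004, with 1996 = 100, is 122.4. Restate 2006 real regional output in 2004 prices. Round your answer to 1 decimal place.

₹5,759.8 trillion

Real regional output in 2004 prices = Real regional output in 1996 prices × (P_2004/P_1996) = 4705.7 × 1.224 = 5759.78.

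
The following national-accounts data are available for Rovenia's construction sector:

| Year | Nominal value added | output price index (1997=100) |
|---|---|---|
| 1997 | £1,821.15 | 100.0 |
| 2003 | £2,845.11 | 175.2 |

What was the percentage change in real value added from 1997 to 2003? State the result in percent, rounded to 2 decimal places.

Real value added 1997 = 1821.15 / 1.000 = 1821.15.
Real value added 2003 = 2845.11 / 1.752 = 1623.92.
Real growth = 1623.92 / 1821.15 − 1 = -0.1083.

-10.83%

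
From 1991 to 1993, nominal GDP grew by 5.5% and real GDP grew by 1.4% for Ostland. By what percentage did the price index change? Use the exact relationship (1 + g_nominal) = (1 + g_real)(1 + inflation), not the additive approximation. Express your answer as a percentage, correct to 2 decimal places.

4.04%

(1 + g_nom) = (1 + g_real)(1 + π), so π = 1.0550 / 1.0140 − 1 = 0.04043.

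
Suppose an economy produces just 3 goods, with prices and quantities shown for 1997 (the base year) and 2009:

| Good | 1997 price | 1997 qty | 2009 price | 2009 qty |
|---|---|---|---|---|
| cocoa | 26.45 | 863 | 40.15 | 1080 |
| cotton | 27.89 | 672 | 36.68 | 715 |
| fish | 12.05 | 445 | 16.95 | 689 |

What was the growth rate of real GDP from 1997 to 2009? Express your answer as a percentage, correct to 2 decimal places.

Real GDP 1997 = Nominal GDP 1997 = 26.45·863 + 27.89·672 + 12.05·445 = 46930.68.
Real GDP 2009 (at 1997 prices) = 26.45·1080 + 27.89·715 + 12.05·689 = 56809.80.
Real growth = 56809.80/46930.68 − 1 = 0.2105.

21.05%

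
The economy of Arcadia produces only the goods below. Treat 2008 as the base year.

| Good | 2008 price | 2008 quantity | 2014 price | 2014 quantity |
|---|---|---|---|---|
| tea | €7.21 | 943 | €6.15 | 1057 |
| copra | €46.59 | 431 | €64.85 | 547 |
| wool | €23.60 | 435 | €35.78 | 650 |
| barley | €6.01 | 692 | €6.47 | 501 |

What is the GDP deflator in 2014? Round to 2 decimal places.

133.07

Nominal GDP 2014 = 6.15·1057 + 64.85·547 + 35.78·650 + 6.47·501 = 68471.97.
Real GDP 2014 (at 2008 prices) = 7.21·1057 + 46.59·547 + 23.60·650 + 6.01·501 = 51456.71.
Deflator = Nominal/Real × 100 = 68471.97/51456.71 × 100 = 133.067.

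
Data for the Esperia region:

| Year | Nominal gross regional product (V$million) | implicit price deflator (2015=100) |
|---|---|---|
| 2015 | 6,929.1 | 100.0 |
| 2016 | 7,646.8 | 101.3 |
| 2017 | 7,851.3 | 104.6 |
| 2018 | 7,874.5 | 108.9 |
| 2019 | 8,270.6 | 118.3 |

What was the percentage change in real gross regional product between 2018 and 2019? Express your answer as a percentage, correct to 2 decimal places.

Real gross regional product 2018 = 7874.5/1.089 = 7230.95.
Real gross regional product 2019 = 8270.6/1.183 = 6991.21.
Change = 6991.21/7230.95 − 1 = -0.0332.

-3.32%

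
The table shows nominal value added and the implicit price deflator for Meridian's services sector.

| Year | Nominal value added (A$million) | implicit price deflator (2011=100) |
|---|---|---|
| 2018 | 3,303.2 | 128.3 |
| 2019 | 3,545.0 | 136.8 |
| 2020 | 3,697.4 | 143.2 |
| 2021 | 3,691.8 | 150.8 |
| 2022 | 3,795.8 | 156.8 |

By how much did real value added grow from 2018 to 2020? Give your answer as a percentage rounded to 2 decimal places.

Real value added 2018 = 3303.2/1.283 = 2574.59.
Real value added 2020 = 3697.4/1.432 = 2581.98.
Change = 2581.98/2574.59 − 1 = 0.0029.

0.29%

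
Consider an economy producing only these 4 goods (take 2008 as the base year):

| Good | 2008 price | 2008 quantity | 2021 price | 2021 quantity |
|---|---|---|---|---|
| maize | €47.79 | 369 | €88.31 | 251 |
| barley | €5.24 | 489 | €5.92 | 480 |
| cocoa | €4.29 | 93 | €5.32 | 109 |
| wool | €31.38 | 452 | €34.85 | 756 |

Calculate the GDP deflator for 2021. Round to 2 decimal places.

Nominal GDP 2021 = 88.31·251 + 5.92·480 + 5.32·109 + 34.85·756 = 51933.89.
Real GDP 2021 (at 2008 prices) = 47.79·251 + 5.24·480 + 4.29·109 + 31.38·756 = 38701.38.
Deflator = Nominal/Real × 100 = 51933.89/38701.38 × 100 = 134.191.

134.19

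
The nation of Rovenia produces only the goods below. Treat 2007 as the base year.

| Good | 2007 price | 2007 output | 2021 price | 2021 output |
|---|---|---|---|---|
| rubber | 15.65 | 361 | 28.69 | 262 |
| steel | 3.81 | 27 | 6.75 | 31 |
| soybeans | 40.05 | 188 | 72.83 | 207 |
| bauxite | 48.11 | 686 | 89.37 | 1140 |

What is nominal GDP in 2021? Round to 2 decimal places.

Nominal GDP 2021 = Σ (p_2021 × q_2021) = 28.69·262 + 6.75·31 + 72.83·207 + 89.37·1140 = 124683.64.

124683.64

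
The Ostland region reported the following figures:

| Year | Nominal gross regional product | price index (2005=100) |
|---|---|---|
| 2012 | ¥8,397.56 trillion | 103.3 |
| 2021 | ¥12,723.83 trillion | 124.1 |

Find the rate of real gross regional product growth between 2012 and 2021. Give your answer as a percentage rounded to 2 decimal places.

26.12%

Deflate each year: 2012 → 8397.56/1.033 = 8129.29; 2021 → 12723.83/1.241 = 10252.88.
So real gross regional product changed by 10252.88/8129.29 − 1 = 0.2612, i.e. 26.12%.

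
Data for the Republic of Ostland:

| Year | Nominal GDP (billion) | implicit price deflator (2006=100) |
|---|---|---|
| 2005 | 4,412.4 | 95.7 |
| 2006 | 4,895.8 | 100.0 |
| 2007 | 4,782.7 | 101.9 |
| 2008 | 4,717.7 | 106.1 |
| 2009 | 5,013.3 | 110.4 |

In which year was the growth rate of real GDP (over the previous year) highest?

2006

2006: real = 4895.8/1.000 = 4895.80; growth vs 2005 (4610.66) = 6.18%.
2007: real = 4782.7/1.019 = 4693.52; growth vs 2006 (4895.80) = -4.13%.
2008: real = 4717.7/1.061 = 4446.47; growth vs 2007 (4693.52) = -5.26%.
2009: real = 5013.3/1.104 = 4541.03; growth vs 2008 (4446.47) = 2.13%.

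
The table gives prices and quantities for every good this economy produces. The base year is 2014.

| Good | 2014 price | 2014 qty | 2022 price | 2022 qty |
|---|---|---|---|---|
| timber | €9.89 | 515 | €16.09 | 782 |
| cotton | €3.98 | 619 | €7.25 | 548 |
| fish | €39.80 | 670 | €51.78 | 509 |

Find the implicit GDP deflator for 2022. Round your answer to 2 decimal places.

Nominal GDP 2022 = 16.09·782 + 7.25·548 + 51.78·509 = 42911.40.
Real GDP 2022 (at 2014 prices) = 9.89·782 + 3.98·548 + 39.80·509 = 30173.22.
Deflator = Nominal/Real × 100 = 42911.40/30173.22 × 100 = 142.217.

142.22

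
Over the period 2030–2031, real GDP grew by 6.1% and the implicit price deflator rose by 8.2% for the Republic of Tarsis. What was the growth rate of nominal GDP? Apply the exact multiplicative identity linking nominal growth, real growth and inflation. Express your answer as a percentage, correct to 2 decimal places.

(1 + g_nom) = (1 + g_real)(1 + π) = 1.0610 × 1.0820 = 1.14800.

14.80%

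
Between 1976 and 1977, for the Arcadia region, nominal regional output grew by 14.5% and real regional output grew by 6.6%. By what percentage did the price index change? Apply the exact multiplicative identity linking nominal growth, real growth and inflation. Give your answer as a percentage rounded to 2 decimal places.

(1 + g_nom) = (1 + g_real)(1 + π), so π = 1.1450 / 1.0660 − 1 = 0.07411.

7.41%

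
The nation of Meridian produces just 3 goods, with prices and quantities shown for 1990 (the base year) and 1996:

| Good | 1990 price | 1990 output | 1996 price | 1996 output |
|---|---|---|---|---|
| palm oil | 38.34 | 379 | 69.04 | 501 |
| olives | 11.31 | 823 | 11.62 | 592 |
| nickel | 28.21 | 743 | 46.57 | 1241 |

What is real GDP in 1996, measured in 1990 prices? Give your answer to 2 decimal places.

Real GDP 1996 = Σ (p_1990 × q_1996) = 38.34·501 + 11.31·592 + 28.21·1241 = 60912.47.

60912.47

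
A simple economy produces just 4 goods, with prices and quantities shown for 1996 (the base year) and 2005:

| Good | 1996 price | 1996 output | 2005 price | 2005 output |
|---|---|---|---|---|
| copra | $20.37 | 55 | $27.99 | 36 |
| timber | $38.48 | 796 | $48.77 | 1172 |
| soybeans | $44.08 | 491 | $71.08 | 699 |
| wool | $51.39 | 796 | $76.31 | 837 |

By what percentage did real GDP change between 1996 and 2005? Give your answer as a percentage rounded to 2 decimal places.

Real GDP 1996 = Nominal GDP 1996 = 20.37·55 + 38.48·796 + 44.08·491 + 51.39·796 = 94300.15.
Real GDP 2005 (at 1996 prices) = 20.37·36 + 38.48·1172 + 44.08·699 + 51.39·837 = 119657.23.
Real growth = 119657.23/94300.15 − 1 = 0.2689.

26.89%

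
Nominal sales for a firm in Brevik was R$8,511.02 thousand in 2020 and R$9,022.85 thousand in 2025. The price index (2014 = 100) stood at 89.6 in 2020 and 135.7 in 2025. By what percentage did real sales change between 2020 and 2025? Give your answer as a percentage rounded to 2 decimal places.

-30.00%

Real sales 2020 = 8511.02 / 0.896 = 9498.91.
Real sales 2025 = 9022.85 / 1.357 = 6649.12.
Real growth = 6649.12 / 9498.91 − 1 = -0.3000.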